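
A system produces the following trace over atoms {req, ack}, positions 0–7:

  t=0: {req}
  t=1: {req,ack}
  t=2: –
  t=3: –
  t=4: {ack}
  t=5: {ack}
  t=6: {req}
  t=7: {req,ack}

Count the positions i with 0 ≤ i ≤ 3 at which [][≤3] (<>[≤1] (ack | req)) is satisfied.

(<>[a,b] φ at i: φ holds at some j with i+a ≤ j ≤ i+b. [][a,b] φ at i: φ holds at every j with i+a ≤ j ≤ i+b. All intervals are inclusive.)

Evaluate at each i in [0,3]:
  i=0: ✗ (fails at j=2)
  i=1: ✗ (fails at j=2)
  i=2: ✗ (fails at j=2)
  i=3: ✓ (all of [3,6])
Positions where it holds: {3} → 1.

1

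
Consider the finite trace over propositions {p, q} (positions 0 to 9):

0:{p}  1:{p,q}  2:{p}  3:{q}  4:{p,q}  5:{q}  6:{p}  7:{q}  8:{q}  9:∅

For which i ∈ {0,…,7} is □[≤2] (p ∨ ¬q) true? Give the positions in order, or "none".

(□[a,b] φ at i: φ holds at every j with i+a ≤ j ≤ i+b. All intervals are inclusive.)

Evaluate at each i in [0,7]:
  i=0: ✓ (all of [0,2])
  i=1: ✗ (fails at j=3)
  i=2: ✗ (fails at j=3)
  i=3: ✗ (fails at j=3)
  i=4: ✗ (fails at j=5)
  i=5: ✗ (fails at j=5)
  i=6: ✗ (fails at j=7)
  i=7: ✗ (fails at j=7)

0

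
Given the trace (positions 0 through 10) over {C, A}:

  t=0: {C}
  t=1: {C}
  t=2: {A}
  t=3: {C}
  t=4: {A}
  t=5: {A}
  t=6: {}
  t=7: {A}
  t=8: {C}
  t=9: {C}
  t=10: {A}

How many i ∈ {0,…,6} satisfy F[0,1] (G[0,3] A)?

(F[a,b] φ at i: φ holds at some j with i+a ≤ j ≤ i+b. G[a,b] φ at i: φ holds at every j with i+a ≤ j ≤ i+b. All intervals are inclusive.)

Evaluate at each i in [0,6]:
  i=0: ✗ (none in [0,1])
  i=1: ✗ (none in [1,2])
  i=2: ✗ (none in [2,3])
  i=3: ✗ (none in [3,4])
  i=4: ✗ (none in [4,5])
  i=5: ✗ (none in [5,6])
  i=6: ✗ (none in [6,7])
Positions where it holds: {} → 0.

0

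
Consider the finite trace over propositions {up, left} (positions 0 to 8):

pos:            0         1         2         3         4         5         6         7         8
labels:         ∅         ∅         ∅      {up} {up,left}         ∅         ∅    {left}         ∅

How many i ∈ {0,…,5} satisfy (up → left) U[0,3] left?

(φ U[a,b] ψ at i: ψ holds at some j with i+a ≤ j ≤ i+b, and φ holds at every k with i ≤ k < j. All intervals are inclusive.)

Evaluate at each i in [0,5]:
  i=0: ✗ (no rhs in [0,3])
  i=1: ✗ (lhs fails at k=3 before rhs at j=4)
  i=2: ✗ (lhs fails at k=3 before rhs at j=4)
  i=3: ✗ (lhs fails at k=3 before rhs at j=4)
  i=4: ✓ (rhs at j=4)
  i=5: ✓ (rhs at j=7; lhs holds on [5,6])
Positions where it holds: {4, 5} → 2.

2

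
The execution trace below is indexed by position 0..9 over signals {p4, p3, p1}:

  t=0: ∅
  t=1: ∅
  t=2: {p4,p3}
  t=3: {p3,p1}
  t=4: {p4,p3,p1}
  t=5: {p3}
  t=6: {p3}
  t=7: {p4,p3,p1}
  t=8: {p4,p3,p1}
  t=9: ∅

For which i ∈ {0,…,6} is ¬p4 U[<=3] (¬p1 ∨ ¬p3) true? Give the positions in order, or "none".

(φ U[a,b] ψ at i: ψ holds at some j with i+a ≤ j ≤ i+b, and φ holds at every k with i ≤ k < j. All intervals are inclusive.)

Evaluate at each i in [0,6]:
  i=0: ✓ (rhs at j=0)
  i=1: ✓ (rhs at j=1)
  i=2: ✓ (rhs at j=2)
  i=3: ✗ (lhs fails at k=4 before rhs at j=5)
  i=4: ✗ (lhs fails at k=4 before rhs at j=5)
  i=5: ✓ (rhs at j=5)
  i=6: ✓ (rhs at j=6)

0, 1, 2, 5, 6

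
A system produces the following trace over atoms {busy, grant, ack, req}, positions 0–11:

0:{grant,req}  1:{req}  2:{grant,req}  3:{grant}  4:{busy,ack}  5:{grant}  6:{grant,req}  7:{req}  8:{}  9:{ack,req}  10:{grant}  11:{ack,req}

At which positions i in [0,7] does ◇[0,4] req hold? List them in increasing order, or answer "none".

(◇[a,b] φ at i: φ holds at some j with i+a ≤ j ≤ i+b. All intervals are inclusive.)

0, 1, 2, 3, 4, 5, 6, 7

Evaluate at each i in [0,7]:
  i=0: ✓ (witness j=0)
  i=1: ✓ (witness j=1)
  i=2: ✓ (witness j=2)
  i=3: ✓ (witness j=6)
  i=4: ✓ (witness j=6)
  i=5: ✓ (witness j=6)
  i=6: ✓ (witness j=6)
  i=7: ✓ (witness j=7)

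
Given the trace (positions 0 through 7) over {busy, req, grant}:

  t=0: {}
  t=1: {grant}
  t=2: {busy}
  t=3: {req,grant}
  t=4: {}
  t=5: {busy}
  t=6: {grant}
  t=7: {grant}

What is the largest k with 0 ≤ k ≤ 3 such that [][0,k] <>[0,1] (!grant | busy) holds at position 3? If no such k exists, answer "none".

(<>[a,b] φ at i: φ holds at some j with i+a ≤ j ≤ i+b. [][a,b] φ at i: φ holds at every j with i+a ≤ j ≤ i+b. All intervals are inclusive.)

2

<>[0,1] (!grant | busy) must hold from j=3 onward; find where it first fails.
  j=3: holds
  j=4: holds
  j=5: holds
  j=6: fails
Holds on [3,5], so largest k = 2.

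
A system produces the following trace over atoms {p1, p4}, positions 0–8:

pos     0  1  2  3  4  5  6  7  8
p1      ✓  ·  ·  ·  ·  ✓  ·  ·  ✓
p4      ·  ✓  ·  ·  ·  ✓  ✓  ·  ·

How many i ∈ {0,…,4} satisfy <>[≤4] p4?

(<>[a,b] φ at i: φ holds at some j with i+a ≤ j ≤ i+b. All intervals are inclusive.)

5

Evaluate at each i in [0,4]:
  i=0: ✓ (witness j=1)
  i=1: ✓ (witness j=1)
  i=2: ✓ (witness j=5)
  i=3: ✓ (witness j=5)
  i=4: ✓ (witness j=5)
Positions where it holds: {0, 1, 2, 3, 4} → 5.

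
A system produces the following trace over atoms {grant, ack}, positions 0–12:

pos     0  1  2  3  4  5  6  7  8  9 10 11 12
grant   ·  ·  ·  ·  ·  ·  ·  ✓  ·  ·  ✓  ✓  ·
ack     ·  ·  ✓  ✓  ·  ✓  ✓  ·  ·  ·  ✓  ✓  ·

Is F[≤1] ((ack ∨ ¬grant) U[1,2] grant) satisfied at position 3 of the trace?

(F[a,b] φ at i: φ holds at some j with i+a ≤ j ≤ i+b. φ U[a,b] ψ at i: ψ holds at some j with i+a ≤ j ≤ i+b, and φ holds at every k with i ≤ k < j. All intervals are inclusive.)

Check ((ack ∨ ¬grant) U[1,2] grant) at each j in [3,4]:
  j=3: fails
  j=4: fails
No position in the window satisfies it → formula fails.

Does not hold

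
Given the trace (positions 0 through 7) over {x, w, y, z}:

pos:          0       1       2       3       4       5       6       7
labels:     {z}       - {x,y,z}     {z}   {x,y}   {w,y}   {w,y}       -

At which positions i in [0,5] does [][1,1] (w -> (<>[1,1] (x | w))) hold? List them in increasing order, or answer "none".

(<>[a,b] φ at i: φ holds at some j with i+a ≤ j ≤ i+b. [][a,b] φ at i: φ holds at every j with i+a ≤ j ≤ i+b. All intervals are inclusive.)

0, 1, 2, 3, 4

Evaluate at each i in [0,5]:
  i=0: ✓ (all of [1,1])
  i=1: ✓ (all of [2,2])
  i=2: ✓ (all of [3,3])
  i=3: ✓ (all of [4,4])
  i=4: ✓ (all of [5,5])
  i=5: ✗ (fails at j=6)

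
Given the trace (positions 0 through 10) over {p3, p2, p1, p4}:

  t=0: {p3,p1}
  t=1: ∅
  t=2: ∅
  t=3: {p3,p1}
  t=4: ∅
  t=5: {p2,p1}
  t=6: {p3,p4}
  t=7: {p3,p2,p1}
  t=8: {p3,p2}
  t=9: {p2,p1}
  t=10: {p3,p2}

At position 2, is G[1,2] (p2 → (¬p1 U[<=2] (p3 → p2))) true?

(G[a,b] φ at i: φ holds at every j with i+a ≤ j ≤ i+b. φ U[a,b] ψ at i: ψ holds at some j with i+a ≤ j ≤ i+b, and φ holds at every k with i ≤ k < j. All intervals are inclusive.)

Check (p2 → (¬p1 U[<=2] (p3 → p2))) at every j in [3,4]:
  j=3: antecedent false → ✓
  j=4: antecedent false → ✓
All positions satisfy it → formula holds.

True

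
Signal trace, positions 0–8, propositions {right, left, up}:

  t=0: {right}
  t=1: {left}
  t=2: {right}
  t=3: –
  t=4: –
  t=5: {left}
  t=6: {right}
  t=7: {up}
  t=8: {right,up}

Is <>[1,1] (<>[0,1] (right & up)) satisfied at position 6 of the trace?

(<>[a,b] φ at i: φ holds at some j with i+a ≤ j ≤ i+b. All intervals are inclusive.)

Holds

Check <>[0,1] (right & up) at each j in [7,7]:
  j=7: holds (witness at 8)
Found at j=7 → formula holds.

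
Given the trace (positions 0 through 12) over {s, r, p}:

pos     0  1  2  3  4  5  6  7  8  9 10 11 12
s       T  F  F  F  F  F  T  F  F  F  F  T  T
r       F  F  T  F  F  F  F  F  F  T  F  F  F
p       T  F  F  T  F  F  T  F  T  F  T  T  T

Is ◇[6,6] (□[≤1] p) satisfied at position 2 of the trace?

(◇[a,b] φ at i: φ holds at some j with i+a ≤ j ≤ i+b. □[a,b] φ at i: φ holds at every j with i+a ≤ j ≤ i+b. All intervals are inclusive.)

False

Check □[≤1] p at each j in [8,8]:
  j=8: fails at 9
No position in the window satisfies it → formula fails.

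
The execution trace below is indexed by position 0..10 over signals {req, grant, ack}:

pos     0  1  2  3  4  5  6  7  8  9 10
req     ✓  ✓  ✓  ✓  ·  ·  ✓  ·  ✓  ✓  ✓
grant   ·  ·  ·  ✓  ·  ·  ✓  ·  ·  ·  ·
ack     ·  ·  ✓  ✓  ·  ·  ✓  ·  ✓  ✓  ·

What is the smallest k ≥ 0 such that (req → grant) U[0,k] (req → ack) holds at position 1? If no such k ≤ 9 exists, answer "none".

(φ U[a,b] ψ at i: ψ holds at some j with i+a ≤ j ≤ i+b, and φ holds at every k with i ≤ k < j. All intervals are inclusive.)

none

Need earliest j ≥ 1 with (req → ack), and (req → grant) at every k in [1,j-1].
  j=1: rhs fails.
  j=2: rhs holds but lhs fails at k=1.
  j=3: rhs holds but lhs fails at k=1.
  j=4: rhs holds but lhs fails at k=1.
  j=5: rhs holds but lhs fails at k=1.
  j=6: rhs holds but lhs fails at k=1.
  j=7: rhs holds but lhs fails at k=1.
  j=8: rhs holds but lhs fails at k=1.
  j=9: rhs holds but lhs fails at k=1.
  j=10: rhs fails.
No witness within the range → none.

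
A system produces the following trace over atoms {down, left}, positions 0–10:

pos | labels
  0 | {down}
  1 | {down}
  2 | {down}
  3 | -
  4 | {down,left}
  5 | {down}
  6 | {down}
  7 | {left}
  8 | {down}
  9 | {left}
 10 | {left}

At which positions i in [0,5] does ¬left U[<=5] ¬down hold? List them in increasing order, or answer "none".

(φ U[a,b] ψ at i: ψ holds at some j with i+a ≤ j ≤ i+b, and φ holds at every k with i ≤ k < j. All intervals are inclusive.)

Evaluate at each i in [0,5]:
  i=0: ✓ (rhs at j=3; lhs holds on [0,2])
  i=1: ✓ (rhs at j=3; lhs holds on [1,2])
  i=2: ✓ (rhs at j=3; lhs holds on [2,2])
  i=3: ✓ (rhs at j=3)
  i=4: ✗ (lhs fails at k=4 before rhs at j=7)
  i=5: ✓ (rhs at j=7; lhs holds on [5,6])

0, 1, 2, 3, 5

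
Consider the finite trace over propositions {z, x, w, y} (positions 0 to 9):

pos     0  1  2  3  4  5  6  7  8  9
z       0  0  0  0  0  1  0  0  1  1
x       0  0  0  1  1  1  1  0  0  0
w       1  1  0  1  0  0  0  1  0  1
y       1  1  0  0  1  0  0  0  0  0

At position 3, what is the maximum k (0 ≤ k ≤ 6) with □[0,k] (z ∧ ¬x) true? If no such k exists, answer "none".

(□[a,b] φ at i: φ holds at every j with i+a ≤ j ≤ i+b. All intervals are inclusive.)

none

(z ∧ ¬x) must hold from j=3 onward; find where it first fails.
  j=3: fails → no k works.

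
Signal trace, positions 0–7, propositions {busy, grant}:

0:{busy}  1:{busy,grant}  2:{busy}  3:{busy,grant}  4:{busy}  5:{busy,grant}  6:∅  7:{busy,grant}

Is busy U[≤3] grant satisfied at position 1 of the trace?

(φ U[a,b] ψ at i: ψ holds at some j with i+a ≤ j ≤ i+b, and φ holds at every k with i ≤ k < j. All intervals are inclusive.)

True

Need some j in [1,4] with grant, and busy at every k in [1,j-1].
  j=1: grant holds; no prefix to check → satisfied.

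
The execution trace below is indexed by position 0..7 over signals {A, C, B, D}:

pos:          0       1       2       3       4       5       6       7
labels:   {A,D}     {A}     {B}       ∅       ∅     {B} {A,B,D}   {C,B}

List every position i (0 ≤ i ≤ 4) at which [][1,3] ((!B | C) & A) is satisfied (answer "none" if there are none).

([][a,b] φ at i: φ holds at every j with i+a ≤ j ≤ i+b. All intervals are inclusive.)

none

Evaluate at each i in [0,4]:
  i=0: ✗ (fails at j=2)
  i=1: ✗ (fails at j=2)
  i=2: ✗ (fails at j=3)
  i=3: ✗ (fails at j=4)
  i=4: ✗ (fails at j=5)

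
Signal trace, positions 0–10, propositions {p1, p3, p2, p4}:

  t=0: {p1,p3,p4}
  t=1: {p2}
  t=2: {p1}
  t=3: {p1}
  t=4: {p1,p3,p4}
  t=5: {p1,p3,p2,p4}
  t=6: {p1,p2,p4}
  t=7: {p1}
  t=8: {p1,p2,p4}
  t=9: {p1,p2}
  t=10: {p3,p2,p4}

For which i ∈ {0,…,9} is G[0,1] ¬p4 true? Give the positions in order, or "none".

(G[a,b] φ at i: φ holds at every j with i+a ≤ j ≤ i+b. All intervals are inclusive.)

1, 2

Evaluate at each i in [0,9]:
  i=0: ✗ (fails at j=0)
  i=1: ✓ (all of [1,2])
  i=2: ✓ (all of [2,3])
  i=3: ✗ (fails at j=4)
  i=4: ✗ (fails at j=4)
  i=5: ✗ (fails at j=5)
  i=6: ✗ (fails at j=6)
  i=7: ✗ (fails at j=8)
  i=8: ✗ (fails at j=8)
  i=9: ✗ (fails at j=10)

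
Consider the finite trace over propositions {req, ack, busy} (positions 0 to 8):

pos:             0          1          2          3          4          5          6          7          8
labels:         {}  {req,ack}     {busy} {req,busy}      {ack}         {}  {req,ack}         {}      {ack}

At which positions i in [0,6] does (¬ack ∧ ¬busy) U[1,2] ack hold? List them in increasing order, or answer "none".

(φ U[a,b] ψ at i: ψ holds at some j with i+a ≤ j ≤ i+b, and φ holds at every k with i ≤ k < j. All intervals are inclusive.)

0, 5

Evaluate at each i in [0,6]:
  i=0: ✓ (rhs at j=1; lhs holds on [0,0])
  i=1: ✗ (no rhs in [2,3])
  i=2: ✗ (lhs fails at k=2 before rhs at j=4)
  i=3: ✗ (lhs fails at k=3 before rhs at j=4)
  i=4: ✗ (lhs fails at k=4 before rhs at j=6)
  i=5: ✓ (rhs at j=6; lhs holds on [5,5])
  i=6: ✗ (lhs fails at k=6 before rhs at j=8)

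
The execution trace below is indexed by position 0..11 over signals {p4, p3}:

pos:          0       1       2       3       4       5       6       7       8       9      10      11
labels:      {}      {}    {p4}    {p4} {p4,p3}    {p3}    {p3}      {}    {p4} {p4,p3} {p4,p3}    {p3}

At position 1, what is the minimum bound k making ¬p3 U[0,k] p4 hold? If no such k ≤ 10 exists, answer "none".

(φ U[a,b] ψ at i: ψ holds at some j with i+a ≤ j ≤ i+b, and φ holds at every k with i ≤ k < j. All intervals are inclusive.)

1

Need earliest j ≥ 1 with p4, and ¬p3 at every k in [1,j-1].
  j=1: rhs fails.
  j=2: rhs holds; lhs holds on [1,1]. k = 1.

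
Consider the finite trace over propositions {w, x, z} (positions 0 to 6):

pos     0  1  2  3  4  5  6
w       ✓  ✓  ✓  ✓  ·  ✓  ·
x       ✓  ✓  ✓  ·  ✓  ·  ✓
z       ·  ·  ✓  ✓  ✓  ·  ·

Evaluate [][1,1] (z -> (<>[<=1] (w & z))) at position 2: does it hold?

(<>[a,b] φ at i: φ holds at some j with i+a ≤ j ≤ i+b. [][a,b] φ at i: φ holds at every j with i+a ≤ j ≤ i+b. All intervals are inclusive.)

Holds

Check (z -> (<>[<=1] (w & z))) at every j in [3,3]:
  j=3: antecedent true; consequent holds (witness at 3) → ✓
All positions satisfy it → formula holds.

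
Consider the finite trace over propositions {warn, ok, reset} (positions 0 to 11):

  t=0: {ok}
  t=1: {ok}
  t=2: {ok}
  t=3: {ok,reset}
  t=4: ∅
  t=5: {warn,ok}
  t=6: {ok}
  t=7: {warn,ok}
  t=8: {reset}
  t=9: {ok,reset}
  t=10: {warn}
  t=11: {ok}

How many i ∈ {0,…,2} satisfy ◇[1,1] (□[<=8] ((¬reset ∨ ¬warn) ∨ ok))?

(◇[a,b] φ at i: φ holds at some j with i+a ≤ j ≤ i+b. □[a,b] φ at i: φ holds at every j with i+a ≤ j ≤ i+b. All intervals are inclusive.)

3

Evaluate at each i in [0,2]:
  i=0: ✓ (witness j=1)
  i=1: ✓ (witness j=2)
  i=2: ✓ (witness j=3)
Positions where it holds: {0, 1, 2} → 3.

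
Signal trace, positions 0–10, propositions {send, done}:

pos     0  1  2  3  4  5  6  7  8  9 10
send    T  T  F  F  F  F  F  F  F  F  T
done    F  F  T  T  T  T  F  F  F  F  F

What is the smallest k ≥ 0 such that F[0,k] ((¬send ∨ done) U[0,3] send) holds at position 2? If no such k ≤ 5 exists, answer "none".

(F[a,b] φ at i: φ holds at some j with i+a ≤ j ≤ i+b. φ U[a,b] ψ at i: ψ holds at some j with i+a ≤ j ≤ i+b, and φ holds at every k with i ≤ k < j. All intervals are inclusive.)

5

Scan j = 2,3,… for ((¬send ∨ done) U[0,3] send):
  j=2: fails
  j=3: fails
  j=4: fails
  j=5: fails
  j=6: fails
  j=7: holds
First hit at j=7, so smallest k = 7-2 = 5.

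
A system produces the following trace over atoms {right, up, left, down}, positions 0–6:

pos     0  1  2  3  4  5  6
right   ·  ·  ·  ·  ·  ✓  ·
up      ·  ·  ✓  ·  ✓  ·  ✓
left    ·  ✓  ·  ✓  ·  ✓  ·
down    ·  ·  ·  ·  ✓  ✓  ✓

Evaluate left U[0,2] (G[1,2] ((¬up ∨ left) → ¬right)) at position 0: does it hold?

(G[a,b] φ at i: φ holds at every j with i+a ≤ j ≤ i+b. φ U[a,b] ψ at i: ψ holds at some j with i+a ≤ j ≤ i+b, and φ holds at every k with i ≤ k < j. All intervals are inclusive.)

Need some j in [0,2] with G[1,2] ((¬up ∨ left) → ¬right), and left at every k in [0,j-1].
  j=0: G[1,2] ((¬up ∨ left) → ¬right) holds; no prefix to check → satisfied.

Holds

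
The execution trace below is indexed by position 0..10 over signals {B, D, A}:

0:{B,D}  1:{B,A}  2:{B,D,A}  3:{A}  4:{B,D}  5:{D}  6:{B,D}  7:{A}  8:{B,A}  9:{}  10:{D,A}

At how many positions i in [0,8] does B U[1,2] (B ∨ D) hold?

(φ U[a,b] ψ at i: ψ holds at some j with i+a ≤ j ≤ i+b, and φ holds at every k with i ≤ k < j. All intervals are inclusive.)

3

Evaluate at each i in [0,8]:
  i=0: ✓ (rhs at j=1; lhs holds on [0,0])
  i=1: ✓ (rhs at j=2; lhs holds on [1,1])
  i=2: ✗ (lhs fails at k=3 before rhs at j=4)
  i=3: ✗ (lhs fails at k=3 before rhs at j=4)
  i=4: ✓ (rhs at j=5; lhs holds on [4,4])
  i=5: ✗ (lhs fails at k=5 before rhs at j=6)
  i=6: ✗ (lhs fails at k=7 before rhs at j=8)
  i=7: ✗ (lhs fails at k=7 before rhs at j=8)
  i=8: ✗ (lhs fails at k=9 before rhs at j=10)
Positions where it holds: {0, 1, 4} → 3.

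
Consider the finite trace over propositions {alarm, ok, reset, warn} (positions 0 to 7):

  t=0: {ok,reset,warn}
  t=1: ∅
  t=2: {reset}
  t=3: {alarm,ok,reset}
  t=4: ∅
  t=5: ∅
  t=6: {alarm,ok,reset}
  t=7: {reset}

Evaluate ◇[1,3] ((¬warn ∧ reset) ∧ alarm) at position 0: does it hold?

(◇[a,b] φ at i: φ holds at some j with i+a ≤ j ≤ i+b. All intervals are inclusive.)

Check ((¬warn ∧ reset) ∧ alarm) at each j in [1,3]:
  j=1: false
  j=2: false
  j=3: true
Found at j=3 → formula holds.

Yes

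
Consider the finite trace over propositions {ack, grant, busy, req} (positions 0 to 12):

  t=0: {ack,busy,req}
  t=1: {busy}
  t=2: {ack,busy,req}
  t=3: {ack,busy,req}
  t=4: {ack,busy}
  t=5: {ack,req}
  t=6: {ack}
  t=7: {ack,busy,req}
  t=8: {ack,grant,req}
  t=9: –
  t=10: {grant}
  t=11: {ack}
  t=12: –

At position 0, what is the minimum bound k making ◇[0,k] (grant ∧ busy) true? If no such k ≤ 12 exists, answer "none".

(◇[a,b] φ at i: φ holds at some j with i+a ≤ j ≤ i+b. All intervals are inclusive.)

Scan j = 0,1,… for (grant ∧ busy):
  j=0: fails
  j=1: fails
  j=2: fails
  j=3: fails
  j=4: fails
  j=5: fails
  j=6: fails
  j=7: fails
  j=8: fails
  j=9: fails
  j=10: fails
  j=11: fails
  j=12: fails
No j in [0,12] satisfies it → none.

none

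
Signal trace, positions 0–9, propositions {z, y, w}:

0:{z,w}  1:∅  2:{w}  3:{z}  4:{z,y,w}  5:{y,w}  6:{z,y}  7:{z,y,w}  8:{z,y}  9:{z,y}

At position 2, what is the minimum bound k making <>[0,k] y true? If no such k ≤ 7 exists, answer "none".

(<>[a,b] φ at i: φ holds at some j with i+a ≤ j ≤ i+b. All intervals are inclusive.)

Scan j = 2,3,… for y:
  j=2: fails
  j=3: fails
  j=4: holds
First hit at j=4, so smallest k = 4-2 = 2.

2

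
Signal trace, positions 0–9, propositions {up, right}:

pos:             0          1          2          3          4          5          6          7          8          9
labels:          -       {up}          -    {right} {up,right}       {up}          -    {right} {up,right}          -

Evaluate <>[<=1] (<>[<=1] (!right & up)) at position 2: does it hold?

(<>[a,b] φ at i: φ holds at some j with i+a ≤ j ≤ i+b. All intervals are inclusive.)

Check <>[<=1] (!right & up) at each j in [2,3]:
  j=2: fails (none in [2,3])
  j=3: fails (none in [3,4])
No position in the window satisfies it → formula fails.

Does not hold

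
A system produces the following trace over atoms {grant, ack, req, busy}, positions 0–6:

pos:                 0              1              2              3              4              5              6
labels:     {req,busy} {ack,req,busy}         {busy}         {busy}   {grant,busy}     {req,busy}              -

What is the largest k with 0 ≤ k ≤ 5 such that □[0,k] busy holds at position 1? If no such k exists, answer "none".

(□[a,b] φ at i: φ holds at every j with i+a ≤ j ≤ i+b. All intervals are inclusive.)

4

busy must hold from j=1 onward; find where it first fails.
  j=1: holds
  j=2: holds
  j=3: holds
  j=4: holds
  j=5: holds
  j=6: fails
Holds on [1,5], so largest k = 4.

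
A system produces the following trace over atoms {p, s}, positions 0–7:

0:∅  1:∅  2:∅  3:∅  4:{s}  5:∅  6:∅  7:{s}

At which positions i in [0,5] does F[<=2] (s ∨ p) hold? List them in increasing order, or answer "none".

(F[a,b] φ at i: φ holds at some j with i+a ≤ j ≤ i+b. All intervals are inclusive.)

Evaluate at each i in [0,5]:
  i=0: ✗ (none in [0,2])
  i=1: ✗ (none in [1,3])
  i=2: ✓ (witness j=4)
  i=3: ✓ (witness j=4)
  i=4: ✓ (witness j=4)
  i=5: ✓ (witness j=7)

2, 3, 4, 5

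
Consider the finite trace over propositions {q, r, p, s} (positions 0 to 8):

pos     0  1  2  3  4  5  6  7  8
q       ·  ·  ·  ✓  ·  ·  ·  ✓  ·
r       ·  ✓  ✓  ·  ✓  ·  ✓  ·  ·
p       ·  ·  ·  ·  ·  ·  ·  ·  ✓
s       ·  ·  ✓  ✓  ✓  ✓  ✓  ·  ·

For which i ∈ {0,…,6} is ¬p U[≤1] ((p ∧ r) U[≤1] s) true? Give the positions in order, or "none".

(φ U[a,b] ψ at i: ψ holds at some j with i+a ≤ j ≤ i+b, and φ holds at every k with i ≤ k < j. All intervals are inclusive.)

1, 2, 3, 4, 5, 6

Evaluate at each i in [0,6]:
  i=0: ✗ (no rhs in [0,1])
  i=1: ✓ (rhs at j=2; lhs holds on [1,1])
  i=2: ✓ (rhs at j=2)
  i=3: ✓ (rhs at j=3)
  i=4: ✓ (rhs at j=4)
  i=5: ✓ (rhs at j=5)
  i=6: ✓ (rhs at j=6)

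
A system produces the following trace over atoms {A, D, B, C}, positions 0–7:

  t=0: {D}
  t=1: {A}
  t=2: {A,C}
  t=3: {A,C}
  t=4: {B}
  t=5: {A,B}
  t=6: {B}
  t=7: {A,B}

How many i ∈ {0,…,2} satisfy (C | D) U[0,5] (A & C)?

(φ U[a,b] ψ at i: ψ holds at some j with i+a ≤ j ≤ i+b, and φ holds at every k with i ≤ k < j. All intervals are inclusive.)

1

Evaluate at each i in [0,2]:
  i=0: ✗ (lhs fails at k=1 before rhs at j=2)
  i=1: ✗ (lhs fails at k=1 before rhs at j=2)
  i=2: ✓ (rhs at j=2)
Positions where it holds: {2} → 1.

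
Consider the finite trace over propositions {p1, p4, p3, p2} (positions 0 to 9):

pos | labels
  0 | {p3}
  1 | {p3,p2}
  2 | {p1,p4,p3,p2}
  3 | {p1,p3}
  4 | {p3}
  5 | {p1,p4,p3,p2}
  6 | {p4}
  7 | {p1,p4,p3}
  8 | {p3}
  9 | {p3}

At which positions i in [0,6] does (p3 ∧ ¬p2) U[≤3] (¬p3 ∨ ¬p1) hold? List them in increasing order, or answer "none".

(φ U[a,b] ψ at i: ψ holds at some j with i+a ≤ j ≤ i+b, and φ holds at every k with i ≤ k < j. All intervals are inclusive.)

Evaluate at each i in [0,6]:
  i=0: ✓ (rhs at j=0)
  i=1: ✓ (rhs at j=1)
  i=2: ✗ (lhs fails at k=2 before rhs at j=4)
  i=3: ✓ (rhs at j=4; lhs holds on [3,3])
  i=4: ✓ (rhs at j=4)
  i=5: ✗ (lhs fails at k=5 before rhs at j=6)
  i=6: ✓ (rhs at j=6)

0, 1, 3, 4, 6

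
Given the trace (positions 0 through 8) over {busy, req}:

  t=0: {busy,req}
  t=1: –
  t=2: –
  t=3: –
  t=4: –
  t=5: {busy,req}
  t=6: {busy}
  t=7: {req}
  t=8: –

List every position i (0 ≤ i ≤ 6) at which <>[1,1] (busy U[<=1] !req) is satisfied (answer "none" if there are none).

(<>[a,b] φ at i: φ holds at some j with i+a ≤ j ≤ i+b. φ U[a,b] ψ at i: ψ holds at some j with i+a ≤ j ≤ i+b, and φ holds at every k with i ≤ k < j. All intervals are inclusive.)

0, 1, 2, 3, 4, 5

Evaluate at each i in [0,6]:
  i=0: ✓ (witness j=1)
  i=1: ✓ (witness j=2)
  i=2: ✓ (witness j=3)
  i=3: ✓ (witness j=4)
  i=4: ✓ (witness j=5)
  i=5: ✓ (witness j=6)
  i=6: ✗ (none in [7,7])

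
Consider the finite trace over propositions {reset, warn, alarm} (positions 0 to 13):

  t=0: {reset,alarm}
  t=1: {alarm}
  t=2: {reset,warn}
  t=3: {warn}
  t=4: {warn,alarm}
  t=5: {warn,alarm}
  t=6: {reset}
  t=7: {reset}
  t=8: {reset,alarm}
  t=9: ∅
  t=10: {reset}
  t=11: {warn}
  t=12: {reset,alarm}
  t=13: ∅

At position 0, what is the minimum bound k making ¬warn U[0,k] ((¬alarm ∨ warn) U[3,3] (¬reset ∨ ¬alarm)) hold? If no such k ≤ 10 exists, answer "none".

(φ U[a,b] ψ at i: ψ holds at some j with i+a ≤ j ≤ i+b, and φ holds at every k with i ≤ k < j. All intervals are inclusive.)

Need earliest j ≥ 0 with ((¬alarm ∨ warn) U[3,3] (¬reset ∨ ¬alarm)), and ¬warn at every k in [0,j-1].
  j=0: rhs fails.
  j=1: rhs fails.
  j=2: rhs holds; lhs holds on [0,1]. k = 2.

2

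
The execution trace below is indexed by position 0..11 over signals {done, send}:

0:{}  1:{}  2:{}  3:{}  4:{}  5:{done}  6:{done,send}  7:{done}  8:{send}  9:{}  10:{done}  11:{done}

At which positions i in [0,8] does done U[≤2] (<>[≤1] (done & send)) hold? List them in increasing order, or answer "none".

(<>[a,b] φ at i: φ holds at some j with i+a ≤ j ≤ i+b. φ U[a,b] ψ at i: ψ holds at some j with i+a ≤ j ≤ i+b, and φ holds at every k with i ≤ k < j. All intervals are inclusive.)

Evaluate at each i in [0,8]:
  i=0: ✗ (no rhs in [0,2])
  i=1: ✗ (no rhs in [1,3])
  i=2: ✗ (no rhs in [2,4])
  i=3: ✗ (lhs fails at k=3 before rhs at j=5)
  i=4: ✗ (lhs fails at k=4 before rhs at j=5)
  i=5: ✓ (rhs at j=5)
  i=6: ✓ (rhs at j=6)
  i=7: ✗ (no rhs in [7,9])
  i=8: ✗ (no rhs in [8,10])

5, 6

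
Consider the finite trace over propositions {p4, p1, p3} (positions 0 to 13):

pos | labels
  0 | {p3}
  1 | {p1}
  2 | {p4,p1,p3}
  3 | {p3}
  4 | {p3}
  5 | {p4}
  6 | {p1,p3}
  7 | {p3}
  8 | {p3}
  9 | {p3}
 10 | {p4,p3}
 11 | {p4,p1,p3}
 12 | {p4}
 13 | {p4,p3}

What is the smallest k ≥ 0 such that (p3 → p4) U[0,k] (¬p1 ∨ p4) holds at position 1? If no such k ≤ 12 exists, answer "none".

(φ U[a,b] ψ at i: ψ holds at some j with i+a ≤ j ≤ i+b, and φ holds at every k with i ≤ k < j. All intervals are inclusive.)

1

Need earliest j ≥ 1 with (¬p1 ∨ p4), and (p3 → p4) at every k in [1,j-1].
  j=1: rhs fails.
  j=2: rhs holds; lhs holds on [1,1]. k = 1.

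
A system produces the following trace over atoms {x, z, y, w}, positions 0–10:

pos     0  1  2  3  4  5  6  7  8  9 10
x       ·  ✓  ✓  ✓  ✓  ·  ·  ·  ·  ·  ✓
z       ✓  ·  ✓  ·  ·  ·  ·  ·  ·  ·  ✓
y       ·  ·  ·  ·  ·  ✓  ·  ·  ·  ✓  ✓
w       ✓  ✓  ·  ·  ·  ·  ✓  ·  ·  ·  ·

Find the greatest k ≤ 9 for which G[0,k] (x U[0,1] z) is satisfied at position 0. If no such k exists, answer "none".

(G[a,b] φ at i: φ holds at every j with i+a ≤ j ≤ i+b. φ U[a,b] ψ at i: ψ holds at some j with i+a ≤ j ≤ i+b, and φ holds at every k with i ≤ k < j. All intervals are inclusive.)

(x U[0,1] z) must hold from j=0 onward; find where it first fails.
  j=0: holds
  j=1: holds
  j=2: holds
  j=3: fails
Holds on [0,2], so largest k = 2.

2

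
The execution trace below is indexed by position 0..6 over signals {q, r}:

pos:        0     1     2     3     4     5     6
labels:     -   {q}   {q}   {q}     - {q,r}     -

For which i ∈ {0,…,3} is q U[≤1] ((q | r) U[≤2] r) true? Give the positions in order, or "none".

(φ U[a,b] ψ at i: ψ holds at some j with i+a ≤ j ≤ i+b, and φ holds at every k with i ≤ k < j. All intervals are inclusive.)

Evaluate at each i in [0,3]:
  i=0: ✗ (no rhs in [0,1])
  i=1: ✗ (no rhs in [1,2])
  i=2: ✗ (no rhs in [2,3])
  i=3: ✗ (no rhs in [3,4])

none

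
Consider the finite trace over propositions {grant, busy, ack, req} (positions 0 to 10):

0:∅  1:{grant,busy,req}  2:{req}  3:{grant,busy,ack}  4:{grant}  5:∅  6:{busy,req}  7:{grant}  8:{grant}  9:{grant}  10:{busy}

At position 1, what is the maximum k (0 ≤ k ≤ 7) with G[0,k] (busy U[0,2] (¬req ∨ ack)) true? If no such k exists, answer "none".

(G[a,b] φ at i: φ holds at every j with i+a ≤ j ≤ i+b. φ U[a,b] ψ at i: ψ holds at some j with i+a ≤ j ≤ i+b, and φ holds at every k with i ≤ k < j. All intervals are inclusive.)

none

(busy U[0,2] (¬req ∨ ack)) must hold from j=1 onward; find where it first fails.
  j=1: fails → no k works.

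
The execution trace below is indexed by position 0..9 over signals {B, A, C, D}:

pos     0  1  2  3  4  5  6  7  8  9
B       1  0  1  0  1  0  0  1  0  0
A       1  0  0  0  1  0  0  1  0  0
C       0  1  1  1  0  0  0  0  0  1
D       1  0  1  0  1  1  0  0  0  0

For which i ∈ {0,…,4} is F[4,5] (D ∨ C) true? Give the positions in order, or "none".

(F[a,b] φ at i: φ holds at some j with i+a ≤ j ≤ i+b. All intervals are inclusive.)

Evaluate at each i in [0,4]:
  i=0: ✓ (witness j=4)
  i=1: ✓ (witness j=5)
  i=2: ✗ (none in [6,7])
  i=3: ✗ (none in [7,8])
  i=4: ✓ (witness j=9)

0, 1, 4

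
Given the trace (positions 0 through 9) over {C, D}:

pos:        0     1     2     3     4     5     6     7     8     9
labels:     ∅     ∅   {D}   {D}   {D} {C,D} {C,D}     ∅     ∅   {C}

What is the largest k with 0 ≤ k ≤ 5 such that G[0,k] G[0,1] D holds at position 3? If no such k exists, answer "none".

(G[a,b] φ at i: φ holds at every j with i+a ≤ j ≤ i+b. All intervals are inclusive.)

G[0,1] D must hold from j=3 onward; find where it first fails.
  j=3: holds
  j=4: holds
  j=5: holds
  j=6: fails
Holds on [3,5], so largest k = 2.

2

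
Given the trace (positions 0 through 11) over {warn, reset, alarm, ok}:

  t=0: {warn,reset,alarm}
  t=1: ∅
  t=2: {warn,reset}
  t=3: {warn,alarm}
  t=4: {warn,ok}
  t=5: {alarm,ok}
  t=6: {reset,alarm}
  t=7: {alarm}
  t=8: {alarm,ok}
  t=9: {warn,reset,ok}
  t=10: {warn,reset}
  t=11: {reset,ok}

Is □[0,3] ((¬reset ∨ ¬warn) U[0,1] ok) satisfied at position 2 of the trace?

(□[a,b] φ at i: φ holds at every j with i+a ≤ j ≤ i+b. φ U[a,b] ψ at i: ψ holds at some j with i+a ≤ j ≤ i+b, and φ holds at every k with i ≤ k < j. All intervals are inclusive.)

Check ((¬reset ∨ ¬warn) U[0,1] ok) at every j in [2,5]:
  j=2: fails
  j=3: holds
  j=4: holds
  j=5: holds
Fails at j=2 → formula fails.

False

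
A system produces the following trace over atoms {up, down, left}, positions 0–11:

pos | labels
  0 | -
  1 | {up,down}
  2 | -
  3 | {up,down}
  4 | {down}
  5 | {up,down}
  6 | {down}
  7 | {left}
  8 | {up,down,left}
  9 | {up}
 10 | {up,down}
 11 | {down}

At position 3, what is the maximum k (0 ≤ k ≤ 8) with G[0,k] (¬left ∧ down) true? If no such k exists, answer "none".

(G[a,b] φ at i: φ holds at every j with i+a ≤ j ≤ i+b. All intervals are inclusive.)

3

(¬left ∧ down) must hold from j=3 onward; find where it first fails.
  j=3: holds
  j=4: holds
  j=5: holds
  j=6: holds
  j=7: fails
Holds on [3,6], so largest k = 3.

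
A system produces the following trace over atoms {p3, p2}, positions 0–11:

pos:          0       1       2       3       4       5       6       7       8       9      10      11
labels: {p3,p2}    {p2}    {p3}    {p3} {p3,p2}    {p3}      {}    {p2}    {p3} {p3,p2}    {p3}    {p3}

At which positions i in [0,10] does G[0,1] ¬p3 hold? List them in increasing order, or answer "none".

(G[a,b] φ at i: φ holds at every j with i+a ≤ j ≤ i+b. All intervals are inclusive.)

6

Evaluate at each i in [0,10]:
  i=0: ✗ (fails at j=0)
  i=1: ✗ (fails at j=2)
  i=2: ✗ (fails at j=2)
  i=3: ✗ (fails at j=3)
  i=4: ✗ (fails at j=4)
  i=5: ✗ (fails at j=5)
  i=6: ✓ (all of [6,7])
  i=7: ✗ (fails at j=8)
  i=8: ✗ (fails at j=8)
  i=9: ✗ (fails at j=9)
  i=10: ✗ (fails at j=10)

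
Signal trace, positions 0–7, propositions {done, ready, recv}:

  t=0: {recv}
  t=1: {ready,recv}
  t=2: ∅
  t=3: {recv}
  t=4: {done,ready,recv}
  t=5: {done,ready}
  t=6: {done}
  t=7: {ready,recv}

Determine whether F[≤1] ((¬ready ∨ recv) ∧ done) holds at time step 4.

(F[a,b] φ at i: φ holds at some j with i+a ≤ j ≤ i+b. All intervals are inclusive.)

Check ((¬ready ∨ recv) ∧ done) at each j in [4,5]:
  j=4: true
  j=5: false
Found at j=4 → formula holds.

Yes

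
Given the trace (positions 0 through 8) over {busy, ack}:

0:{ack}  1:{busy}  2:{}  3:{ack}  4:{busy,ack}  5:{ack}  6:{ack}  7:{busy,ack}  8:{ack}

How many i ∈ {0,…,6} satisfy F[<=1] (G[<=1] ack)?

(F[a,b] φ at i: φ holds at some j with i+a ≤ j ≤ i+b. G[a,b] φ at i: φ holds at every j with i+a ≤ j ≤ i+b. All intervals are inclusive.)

5

Evaluate at each i in [0,6]:
  i=0: ✗ (none in [0,1])
  i=1: ✗ (none in [1,2])
  i=2: ✓ (witness j=3)
  i=3: ✓ (witness j=3)
  i=4: ✓ (witness j=4)
  i=5: ✓ (witness j=5)
  i=6: ✓ (witness j=6)
Positions where it holds: {2, 3, 4, 5, 6} → 5.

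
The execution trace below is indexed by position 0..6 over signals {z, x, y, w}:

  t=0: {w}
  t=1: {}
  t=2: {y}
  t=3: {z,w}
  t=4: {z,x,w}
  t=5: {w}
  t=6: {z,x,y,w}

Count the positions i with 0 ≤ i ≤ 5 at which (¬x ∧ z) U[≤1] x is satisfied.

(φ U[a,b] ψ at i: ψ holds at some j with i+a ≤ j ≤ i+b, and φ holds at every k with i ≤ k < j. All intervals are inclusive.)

Evaluate at each i in [0,5]:
  i=0: ✗ (no rhs in [0,1])
  i=1: ✗ (no rhs in [1,2])
  i=2: ✗ (no rhs in [2,3])
  i=3: ✓ (rhs at j=4; lhs holds on [3,3])
  i=4: ✓ (rhs at j=4)
  i=5: ✗ (lhs fails at k=5 before rhs at j=6)
Positions where it holds: {3, 4} → 2.

2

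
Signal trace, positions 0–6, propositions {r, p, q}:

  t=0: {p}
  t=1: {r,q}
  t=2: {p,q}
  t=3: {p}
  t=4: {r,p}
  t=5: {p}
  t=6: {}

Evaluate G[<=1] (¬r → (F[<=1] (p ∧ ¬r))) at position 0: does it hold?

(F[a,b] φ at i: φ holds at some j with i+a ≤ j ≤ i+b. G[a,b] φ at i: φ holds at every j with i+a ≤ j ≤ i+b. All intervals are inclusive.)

Check (¬r → (F[<=1] (p ∧ ¬r))) at every j in [0,1]:
  j=0: antecedent true; consequent holds (witness at 0) → ✓
  j=1: antecedent false → ✓
All positions satisfy it → formula holds.

Yes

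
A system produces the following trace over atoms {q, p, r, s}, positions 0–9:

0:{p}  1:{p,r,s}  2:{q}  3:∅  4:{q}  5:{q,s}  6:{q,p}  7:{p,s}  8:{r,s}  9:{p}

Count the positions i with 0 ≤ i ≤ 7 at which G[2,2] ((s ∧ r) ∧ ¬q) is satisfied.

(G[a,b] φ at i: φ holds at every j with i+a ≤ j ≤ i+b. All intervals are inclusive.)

Evaluate at each i in [0,7]:
  i=0: ✗ (fails at j=2)
  i=1: ✗ (fails at j=3)
  i=2: ✗ (fails at j=4)
  i=3: ✗ (fails at j=5)
  i=4: ✗ (fails at j=6)
  i=5: ✗ (fails at j=7)
  i=6: ✓ (all of [8,8])
  i=7: ✗ (fails at j=9)
Positions where it holds: {6} → 1.

1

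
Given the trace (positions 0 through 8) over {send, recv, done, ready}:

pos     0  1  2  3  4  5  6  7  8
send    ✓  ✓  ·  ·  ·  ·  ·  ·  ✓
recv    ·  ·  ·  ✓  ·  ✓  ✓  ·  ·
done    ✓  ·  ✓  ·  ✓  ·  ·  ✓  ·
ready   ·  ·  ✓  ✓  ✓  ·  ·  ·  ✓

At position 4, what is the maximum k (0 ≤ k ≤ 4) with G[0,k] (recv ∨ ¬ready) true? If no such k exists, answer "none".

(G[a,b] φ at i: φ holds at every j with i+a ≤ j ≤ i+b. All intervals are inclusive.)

none

(recv ∨ ¬ready) must hold from j=4 onward; find where it first fails.
  j=4: fails → no k works.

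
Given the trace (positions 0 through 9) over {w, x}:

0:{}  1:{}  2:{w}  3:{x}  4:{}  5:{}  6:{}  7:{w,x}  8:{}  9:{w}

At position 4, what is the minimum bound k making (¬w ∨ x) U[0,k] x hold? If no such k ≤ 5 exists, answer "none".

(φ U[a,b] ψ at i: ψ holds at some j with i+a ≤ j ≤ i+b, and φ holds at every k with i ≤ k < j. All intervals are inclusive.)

3

Need earliest j ≥ 4 with x, and (¬w ∨ x) at every k in [4,j-1].
  j=4: rhs fails.
  j=5: rhs fails.
  j=6: rhs fails.
  j=7: rhs holds; lhs holds on [4,6]. k = 3.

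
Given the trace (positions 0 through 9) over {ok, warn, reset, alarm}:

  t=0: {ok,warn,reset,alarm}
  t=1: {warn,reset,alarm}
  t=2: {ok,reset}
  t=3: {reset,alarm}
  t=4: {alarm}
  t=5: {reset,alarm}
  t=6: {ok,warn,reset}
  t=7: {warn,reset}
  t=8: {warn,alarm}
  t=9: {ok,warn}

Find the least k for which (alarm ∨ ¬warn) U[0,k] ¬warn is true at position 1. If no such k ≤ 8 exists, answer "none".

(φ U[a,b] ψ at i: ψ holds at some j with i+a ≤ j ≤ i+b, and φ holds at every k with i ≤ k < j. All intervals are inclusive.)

Need earliest j ≥ 1 with ¬warn, and (alarm ∨ ¬warn) at every k in [1,j-1].
  j=1: rhs fails.
  j=2: rhs holds; lhs holds on [1,1]. k = 1.

1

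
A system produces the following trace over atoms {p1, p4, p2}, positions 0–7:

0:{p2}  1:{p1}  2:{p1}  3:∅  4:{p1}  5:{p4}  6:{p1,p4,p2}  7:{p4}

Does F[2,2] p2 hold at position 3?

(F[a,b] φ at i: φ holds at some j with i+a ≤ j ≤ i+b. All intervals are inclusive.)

Check p2 at each j in [5,5]:
  j=5: false
No position in the window satisfies it → formula fails.

False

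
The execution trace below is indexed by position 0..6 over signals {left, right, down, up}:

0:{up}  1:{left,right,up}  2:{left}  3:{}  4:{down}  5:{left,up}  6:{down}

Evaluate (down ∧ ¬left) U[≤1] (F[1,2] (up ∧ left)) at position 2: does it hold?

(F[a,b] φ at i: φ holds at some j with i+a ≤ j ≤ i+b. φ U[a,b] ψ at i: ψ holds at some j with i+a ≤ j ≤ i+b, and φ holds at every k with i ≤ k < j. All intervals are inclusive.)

Does not hold

Need some j in [2,3] with F[1,2] (up ∧ left), and (down ∧ ¬left) at every k in [2,j-1].
  j=2: F[1,2] (up ∧ left) — fails (none in [3,4]).
  j=3: F[1,2] (up ∧ left) holds, but (down ∧ ¬left) fails at k=2 → not this j.
No j in the window works → until fails.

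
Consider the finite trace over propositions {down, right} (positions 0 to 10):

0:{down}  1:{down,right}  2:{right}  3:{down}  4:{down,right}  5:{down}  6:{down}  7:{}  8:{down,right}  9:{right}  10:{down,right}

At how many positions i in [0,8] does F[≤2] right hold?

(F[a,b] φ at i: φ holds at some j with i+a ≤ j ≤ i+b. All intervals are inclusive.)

Evaluate at each i in [0,8]:
  i=0: ✓ (witness j=1)
  i=1: ✓ (witness j=1)
  i=2: ✓ (witness j=2)
  i=3: ✓ (witness j=4)
  i=4: ✓ (witness j=4)
  i=5: ✗ (none in [5,7])
  i=6: ✓ (witness j=8)
  i=7: ✓ (witness j=8)
  i=8: ✓ (witness j=8)
Positions where it holds: {0, 1, 2, 3, 4, 6, 7, 8} → 8.

8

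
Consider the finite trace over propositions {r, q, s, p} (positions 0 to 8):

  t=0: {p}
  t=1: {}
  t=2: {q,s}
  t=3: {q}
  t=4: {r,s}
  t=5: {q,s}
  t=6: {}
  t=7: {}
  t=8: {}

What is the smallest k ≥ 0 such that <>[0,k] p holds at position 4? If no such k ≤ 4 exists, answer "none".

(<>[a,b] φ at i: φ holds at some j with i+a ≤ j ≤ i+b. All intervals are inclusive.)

Scan j = 4,5,… for p:
  j=4: fails
  j=5: fails
  j=6: fails
  j=7: fails
  j=8: fails
No j in [4,8] satisfies it → none.

none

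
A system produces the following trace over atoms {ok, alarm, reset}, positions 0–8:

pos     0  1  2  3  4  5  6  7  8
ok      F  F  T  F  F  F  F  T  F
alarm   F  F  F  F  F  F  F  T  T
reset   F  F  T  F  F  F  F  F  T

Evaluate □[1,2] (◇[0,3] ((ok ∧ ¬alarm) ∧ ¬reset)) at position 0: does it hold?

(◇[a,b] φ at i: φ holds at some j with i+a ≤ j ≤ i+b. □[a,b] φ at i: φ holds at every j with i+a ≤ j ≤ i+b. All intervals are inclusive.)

Check ◇[0,3] ((ok ∧ ¬alarm) ∧ ¬reset) at every j in [1,2]:
  j=1: fails (none in [1,4])
  j=2: fails (none in [2,5])
Fails at j=1 → formula fails.

Does not hold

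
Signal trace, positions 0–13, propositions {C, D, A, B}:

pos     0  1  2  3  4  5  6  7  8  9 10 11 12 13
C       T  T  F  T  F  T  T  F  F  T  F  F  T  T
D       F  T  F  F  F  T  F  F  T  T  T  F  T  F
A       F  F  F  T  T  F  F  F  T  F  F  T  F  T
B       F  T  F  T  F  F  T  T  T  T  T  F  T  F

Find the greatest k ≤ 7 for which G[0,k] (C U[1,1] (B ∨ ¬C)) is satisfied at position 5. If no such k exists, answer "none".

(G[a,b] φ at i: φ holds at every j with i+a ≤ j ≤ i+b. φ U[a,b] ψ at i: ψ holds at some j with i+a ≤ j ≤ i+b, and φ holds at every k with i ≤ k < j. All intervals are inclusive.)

(C U[1,1] (B ∨ ¬C)) must hold from j=5 onward; find where it first fails.
  j=5: holds
  j=6: holds
  j=7: fails
Holds on [5,6], so largest k = 1.

1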